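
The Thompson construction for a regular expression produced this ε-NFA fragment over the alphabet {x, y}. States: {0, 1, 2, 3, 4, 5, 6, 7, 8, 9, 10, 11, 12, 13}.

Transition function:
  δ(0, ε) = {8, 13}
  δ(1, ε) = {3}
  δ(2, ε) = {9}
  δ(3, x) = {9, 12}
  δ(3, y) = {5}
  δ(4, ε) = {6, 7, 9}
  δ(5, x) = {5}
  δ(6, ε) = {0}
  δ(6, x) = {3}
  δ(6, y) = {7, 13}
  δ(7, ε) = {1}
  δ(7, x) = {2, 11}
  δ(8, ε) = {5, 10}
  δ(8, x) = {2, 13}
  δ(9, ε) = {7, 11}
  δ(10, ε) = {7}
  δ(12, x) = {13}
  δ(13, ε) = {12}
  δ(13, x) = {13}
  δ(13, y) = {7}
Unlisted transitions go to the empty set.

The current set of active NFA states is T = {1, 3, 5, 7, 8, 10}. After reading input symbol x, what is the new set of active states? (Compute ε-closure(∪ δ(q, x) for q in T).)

3 on x → {9, 12}.
5 on x → {5}.
7 on x → {2, 11}.
8 on x → {2, 13}.
No x-transition from 1, 10.
Union after reading x: {2, 5, 9, 11, 12, 13}.
Now take the ε-closure:
From 9 via ε: add 7.
From 7 via ε: add 1.
From 1 via ε: add 3.
No new states can be added; the closed set is {1, 2, 3, 5, 7, 9, 11, 12, 13}.

{1, 2, 3, 5, 7, 9, 11, 12, 13}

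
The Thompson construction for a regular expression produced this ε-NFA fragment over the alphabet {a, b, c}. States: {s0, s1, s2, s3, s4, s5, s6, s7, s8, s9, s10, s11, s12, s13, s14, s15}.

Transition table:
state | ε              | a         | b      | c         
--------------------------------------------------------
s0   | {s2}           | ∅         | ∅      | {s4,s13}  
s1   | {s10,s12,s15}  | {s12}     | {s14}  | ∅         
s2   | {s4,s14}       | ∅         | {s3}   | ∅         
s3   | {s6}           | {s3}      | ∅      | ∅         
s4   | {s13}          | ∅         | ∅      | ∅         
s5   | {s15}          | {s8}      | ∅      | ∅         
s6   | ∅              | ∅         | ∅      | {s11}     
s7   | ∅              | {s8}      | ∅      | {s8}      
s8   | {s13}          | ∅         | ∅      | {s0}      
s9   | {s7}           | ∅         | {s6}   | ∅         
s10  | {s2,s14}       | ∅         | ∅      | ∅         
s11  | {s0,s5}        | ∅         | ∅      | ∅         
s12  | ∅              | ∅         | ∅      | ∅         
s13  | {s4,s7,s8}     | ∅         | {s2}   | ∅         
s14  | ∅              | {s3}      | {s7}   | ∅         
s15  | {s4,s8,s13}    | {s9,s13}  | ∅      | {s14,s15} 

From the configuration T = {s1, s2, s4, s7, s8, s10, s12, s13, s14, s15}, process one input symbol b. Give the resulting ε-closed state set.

{s2, s3, s4, s6, s7, s8, s13, s14}

s1 on b → {s14}.
s2 on b → {s3}.
s13 on b → {s2}.
s14 on b → {s7}.
No b-transition from s4, s7, s8, s10, s12, s15.
Union after reading b: {s2, s3, s7, s14}.
Now take the ε-closure:
From s2 via ε: add s4.
From s3 via ε: add s6.
From s4 via ε: add s13.
From s13 via ε: add s8.
No new states can be added; the closed set is {s2, s3, s4, s6, s7, s8, s13, s14}.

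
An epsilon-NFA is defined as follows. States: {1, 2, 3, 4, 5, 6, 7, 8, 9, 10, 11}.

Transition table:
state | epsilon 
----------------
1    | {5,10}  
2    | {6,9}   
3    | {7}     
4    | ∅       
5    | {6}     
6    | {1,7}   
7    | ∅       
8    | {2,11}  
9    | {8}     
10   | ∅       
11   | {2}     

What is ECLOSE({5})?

{1, 5, 6, 7, 10}

Start with {5}.
From 5 via epsilon: add 6.
From 6 via epsilon: add 1, 7.
From 1 via epsilon: add 10.
No new states can be added; the closed set is {1, 5, 6, 7, 10}.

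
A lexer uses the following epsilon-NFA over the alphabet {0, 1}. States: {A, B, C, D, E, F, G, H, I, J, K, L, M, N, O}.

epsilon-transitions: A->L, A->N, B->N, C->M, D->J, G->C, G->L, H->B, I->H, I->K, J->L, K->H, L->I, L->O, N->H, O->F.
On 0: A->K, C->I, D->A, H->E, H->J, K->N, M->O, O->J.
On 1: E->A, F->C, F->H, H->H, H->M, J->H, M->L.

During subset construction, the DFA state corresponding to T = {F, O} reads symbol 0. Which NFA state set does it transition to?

O on 0 → {J}.
No 0-transition from F.
Union after reading 0: {J}.
Now take the epsilon-closure:
From J via epsilon: add L.
From L via epsilon: add I, O.
From I via epsilon: add H, K.
From O via epsilon: add F.
From H via epsilon: add B.
From B via epsilon: add N.
No new states can be added; the closed set is {B, F, H, I, J, K, L, N, O}.

{B, F, H, I, J, K, L, N, O}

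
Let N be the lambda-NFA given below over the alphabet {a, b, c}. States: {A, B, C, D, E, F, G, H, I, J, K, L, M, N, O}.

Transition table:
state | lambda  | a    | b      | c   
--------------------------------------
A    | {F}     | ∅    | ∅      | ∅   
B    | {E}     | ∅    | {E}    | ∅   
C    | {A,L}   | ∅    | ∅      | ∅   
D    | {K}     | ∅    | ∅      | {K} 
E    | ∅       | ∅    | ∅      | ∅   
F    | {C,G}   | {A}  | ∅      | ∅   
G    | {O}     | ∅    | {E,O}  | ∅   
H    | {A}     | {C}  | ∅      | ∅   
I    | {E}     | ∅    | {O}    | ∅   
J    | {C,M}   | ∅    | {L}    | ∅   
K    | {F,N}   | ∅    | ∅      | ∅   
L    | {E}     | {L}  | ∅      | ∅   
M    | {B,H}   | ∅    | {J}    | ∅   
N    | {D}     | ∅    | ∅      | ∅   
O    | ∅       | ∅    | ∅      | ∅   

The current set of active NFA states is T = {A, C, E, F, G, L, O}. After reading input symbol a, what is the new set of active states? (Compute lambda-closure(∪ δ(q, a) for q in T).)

{A, C, E, F, G, L, O}

F on a → {A}.
L on a → {L}.
No a-transition from A, C, E, G, O.
Union after reading a: {A, L}.
Now take the lambda-closure:
From A via lambda: add F.
From L via lambda: add E.
From F via lambda: add C, G.
From G via lambda: add O.
No new states can be added; the closed set is {A, C, E, F, G, L, O}.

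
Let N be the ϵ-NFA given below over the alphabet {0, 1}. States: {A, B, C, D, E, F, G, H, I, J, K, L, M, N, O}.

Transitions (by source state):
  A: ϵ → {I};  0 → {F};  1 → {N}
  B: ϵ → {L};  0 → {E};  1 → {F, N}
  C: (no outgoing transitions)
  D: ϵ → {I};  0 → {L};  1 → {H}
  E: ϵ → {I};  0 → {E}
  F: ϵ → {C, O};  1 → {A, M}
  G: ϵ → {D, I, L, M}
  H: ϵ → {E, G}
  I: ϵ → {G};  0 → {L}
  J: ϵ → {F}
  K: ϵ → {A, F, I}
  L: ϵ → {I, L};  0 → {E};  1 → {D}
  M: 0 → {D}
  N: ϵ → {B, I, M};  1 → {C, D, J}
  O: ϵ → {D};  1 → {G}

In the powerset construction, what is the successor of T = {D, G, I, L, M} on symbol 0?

{D, E, G, I, L, M}

D on 0 → {L}.
I on 0 → {L}.
L on 0 → {E}.
M on 0 → {D}.
No 0-transition from G.
Union after reading 0: {D, E, L}.
Now take the ϵ-closure:
From D via ϵ: add I.
From I via ϵ: add G.
From G via ϵ: add M.
No new states can be added; the closed set is {D, E, G, I, L, M}.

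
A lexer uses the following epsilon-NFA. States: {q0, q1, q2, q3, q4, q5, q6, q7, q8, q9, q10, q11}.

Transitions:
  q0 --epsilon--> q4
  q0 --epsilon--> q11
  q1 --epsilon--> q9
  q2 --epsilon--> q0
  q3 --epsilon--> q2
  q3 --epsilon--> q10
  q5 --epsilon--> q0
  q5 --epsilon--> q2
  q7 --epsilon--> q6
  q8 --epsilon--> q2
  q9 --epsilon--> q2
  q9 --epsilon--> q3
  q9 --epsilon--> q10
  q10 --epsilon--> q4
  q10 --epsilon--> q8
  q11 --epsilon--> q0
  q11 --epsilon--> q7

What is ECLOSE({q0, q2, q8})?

{q0, q2, q4, q6, q7, q8, q11}

Start with {q0, q2, q8}.
From q0 via epsilon: add q4, q11.
From q11 via epsilon: add q7.
From q7 via epsilon: add q6.
No new states can be added; the closed set is {q0, q2, q4, q6, q7, q8, q11}.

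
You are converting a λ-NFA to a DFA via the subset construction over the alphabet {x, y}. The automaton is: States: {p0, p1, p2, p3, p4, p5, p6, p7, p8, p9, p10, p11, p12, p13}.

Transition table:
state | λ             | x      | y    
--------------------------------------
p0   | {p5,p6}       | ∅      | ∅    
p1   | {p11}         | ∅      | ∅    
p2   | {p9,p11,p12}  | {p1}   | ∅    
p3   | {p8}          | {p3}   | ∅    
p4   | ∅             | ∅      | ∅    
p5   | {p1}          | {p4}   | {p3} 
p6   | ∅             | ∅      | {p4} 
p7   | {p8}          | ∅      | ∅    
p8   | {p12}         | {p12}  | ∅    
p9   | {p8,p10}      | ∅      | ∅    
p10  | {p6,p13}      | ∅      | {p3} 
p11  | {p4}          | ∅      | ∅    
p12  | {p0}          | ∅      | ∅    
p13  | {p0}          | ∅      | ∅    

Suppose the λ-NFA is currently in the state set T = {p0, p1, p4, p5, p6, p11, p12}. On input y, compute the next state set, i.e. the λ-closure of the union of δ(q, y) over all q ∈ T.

p5 on y → {p3}.
p6 on y → {p4}.
No y-transition from p0, p1, p4, p11, p12.
Union after reading y: {p3, p4}.
Now take the λ-closure:
From p3 via λ: add p8.
From p8 via λ: add p12.
From p12 via λ: add p0.
From p0 via λ: add p5, p6.
From p5 via λ: add p1.
From p1 via λ: add p11.
No new states can be added; the closed set is {p0, p1, p3, p4, p5, p6, p8, p11, p12}.

{p0, p1, p3, p4, p5, p6, p8, p11, p12}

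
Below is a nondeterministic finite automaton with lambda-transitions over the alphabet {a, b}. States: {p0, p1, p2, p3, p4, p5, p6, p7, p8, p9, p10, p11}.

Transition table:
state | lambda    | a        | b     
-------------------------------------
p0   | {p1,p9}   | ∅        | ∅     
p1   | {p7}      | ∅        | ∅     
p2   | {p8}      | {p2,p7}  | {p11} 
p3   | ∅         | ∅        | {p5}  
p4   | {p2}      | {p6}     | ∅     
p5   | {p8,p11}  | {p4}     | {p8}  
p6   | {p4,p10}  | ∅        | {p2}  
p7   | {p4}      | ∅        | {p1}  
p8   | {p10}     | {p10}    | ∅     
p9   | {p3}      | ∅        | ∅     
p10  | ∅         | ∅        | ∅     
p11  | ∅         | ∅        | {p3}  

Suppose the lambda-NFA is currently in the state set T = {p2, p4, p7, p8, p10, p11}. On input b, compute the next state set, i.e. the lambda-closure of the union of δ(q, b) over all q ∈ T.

p2 on b → {p11}.
p7 on b → {p1}.
p11 on b → {p3}.
No b-transition from p4, p8, p10.
Union after reading b: {p1, p3, p11}.
Now take the lambda-closure:
From p1 via lambda: add p7.
From p7 via lambda: add p4.
From p4 via lambda: add p2.
From p2 via lambda: add p8.
From p8 via lambda: add p10.
No new states can be added; the closed set is {p1, p2, p3, p4, p7, p8, p10, p11}.

{p1, p2, p3, p4, p7, p8, p10, p11}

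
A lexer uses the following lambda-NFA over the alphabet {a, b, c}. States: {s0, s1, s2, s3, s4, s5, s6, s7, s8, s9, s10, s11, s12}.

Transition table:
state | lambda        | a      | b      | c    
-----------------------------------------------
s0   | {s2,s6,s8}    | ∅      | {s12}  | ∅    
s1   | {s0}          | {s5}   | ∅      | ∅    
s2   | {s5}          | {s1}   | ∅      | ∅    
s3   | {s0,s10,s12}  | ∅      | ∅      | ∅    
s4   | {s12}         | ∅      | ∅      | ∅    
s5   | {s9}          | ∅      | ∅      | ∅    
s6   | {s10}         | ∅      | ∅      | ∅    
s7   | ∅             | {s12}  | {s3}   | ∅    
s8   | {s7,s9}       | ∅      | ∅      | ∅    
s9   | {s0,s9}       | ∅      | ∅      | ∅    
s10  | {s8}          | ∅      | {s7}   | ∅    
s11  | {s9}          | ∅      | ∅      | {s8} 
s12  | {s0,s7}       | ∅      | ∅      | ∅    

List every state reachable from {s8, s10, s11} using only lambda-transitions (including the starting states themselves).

{s0, s2, s5, s6, s7, s8, s9, s10, s11}

Start with {s8, s10, s11}.
From s8 via lambda: add s7, s9.
From s9 via lambda: add s0.
From s0 via lambda: add s2, s6.
From s2 via lambda: add s5.
No new states can be added; the closed set is {s0, s2, s5, s6, s7, s8, s9, s10, s11}.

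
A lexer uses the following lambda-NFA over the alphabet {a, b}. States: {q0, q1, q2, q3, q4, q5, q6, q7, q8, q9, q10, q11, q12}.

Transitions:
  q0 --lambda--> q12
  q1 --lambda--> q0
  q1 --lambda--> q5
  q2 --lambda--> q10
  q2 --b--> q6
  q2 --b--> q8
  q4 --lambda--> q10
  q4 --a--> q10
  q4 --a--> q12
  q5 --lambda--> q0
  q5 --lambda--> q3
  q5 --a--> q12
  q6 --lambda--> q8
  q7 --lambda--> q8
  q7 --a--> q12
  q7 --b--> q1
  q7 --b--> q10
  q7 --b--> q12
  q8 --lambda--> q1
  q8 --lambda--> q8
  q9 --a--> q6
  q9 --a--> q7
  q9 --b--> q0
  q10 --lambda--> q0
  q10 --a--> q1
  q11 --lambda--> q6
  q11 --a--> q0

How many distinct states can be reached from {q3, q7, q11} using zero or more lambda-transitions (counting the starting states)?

9

Start with {q3, q7, q11}.
From q7 via lambda: add q8.
From q11 via lambda: add q6.
From q8 via lambda: add q1.
From q1 via lambda: add q0, q5.
From q0 via lambda: add q12.
lambda-closure = {q0, q1, q3, q5, q6, q7, q8, q11, q12}, which has 9 states.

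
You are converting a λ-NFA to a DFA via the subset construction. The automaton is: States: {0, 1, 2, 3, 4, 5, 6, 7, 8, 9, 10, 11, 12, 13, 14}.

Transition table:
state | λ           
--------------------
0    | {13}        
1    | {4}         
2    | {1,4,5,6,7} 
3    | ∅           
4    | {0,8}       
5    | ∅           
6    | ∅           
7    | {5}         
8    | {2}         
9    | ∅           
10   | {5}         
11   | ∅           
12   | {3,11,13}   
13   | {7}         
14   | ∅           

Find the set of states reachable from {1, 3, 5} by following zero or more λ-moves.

{0, 1, 2, 3, 4, 5, 6, 7, 8, 13}

Start with {1, 3, 5}.
From 1 via λ: add 4.
From 4 via λ: add 0, 8.
From 0 via λ: add 13.
From 8 via λ: add 2.
From 2 via λ: add 6, 7.
No new states can be added; the closed set is {0, 1, 2, 3, 4, 5, 6, 7, 8, 13}.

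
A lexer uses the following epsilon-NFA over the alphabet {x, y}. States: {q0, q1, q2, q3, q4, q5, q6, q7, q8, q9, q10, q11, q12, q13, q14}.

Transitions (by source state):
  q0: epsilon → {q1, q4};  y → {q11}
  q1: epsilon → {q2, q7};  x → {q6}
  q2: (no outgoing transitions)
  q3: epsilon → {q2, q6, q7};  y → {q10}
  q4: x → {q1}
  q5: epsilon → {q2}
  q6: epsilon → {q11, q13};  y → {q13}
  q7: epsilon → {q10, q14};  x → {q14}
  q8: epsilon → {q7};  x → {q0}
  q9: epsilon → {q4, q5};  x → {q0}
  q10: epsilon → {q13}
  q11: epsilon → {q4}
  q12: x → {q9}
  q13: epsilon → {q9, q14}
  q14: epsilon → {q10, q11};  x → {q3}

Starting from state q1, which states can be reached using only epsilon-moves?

Start with {q1}.
From q1 via epsilon: add q2, q7.
From q7 via epsilon: add q10, q14.
From q10 via epsilon: add q13.
From q14 via epsilon: add q11.
From q11 via epsilon: add q4.
From q13 via epsilon: add q9.
From q9 via epsilon: add q5.
No new states can be added; the closed set is {q1, q2, q4, q5, q7, q9, q10, q11, q13, q14}.

{q1, q2, q4, q5, q7, q9, q10, q11, q13, q14}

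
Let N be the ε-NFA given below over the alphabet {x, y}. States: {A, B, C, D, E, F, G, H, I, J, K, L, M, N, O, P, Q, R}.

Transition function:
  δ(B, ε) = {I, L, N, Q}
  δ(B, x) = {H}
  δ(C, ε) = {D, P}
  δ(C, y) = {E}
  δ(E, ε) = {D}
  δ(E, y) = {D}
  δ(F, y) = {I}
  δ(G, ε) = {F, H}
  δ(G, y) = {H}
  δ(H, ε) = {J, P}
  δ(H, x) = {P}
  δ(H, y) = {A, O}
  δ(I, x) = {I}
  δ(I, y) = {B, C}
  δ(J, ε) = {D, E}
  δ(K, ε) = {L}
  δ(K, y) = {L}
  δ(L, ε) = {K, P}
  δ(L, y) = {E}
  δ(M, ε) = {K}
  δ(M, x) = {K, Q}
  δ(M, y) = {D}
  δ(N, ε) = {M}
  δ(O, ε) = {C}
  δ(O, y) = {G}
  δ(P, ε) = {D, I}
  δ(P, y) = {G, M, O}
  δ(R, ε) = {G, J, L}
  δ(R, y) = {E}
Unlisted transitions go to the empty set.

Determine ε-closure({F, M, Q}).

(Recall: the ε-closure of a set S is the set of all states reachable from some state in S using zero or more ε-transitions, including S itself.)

{D, F, I, K, L, M, P, Q}

Start with {F, M, Q}.
From M via ε: add K.
From K via ε: add L.
From L via ε: add P.
From P via ε: add D, I.
No new states can be added; the closed set is {D, F, I, K, L, M, P, Q}.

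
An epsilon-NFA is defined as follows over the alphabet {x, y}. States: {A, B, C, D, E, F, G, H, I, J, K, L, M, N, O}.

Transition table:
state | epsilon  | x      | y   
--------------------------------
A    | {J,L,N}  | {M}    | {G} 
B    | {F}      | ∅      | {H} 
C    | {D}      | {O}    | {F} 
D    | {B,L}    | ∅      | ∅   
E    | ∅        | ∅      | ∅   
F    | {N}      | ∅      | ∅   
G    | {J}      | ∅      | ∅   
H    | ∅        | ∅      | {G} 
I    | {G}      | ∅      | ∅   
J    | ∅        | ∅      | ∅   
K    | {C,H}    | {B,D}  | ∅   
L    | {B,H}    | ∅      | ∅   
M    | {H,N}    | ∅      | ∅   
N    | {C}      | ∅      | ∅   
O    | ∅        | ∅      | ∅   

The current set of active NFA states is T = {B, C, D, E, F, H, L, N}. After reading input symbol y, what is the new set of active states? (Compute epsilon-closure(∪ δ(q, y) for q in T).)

{B, C, D, F, G, H, J, L, N}

B on y → {H}.
C on y → {F}.
H on y → {G}.
No y-transition from D, E, F, L, N.
Union after reading y: {F, G, H}.
Now take the epsilon-closure:
From F via epsilon: add N.
From G via epsilon: add J.
From N via epsilon: add C.
From C via epsilon: add D.
From D via epsilon: add B, L.
No new states can be added; the closed set is {B, C, D, F, G, H, J, L, N}.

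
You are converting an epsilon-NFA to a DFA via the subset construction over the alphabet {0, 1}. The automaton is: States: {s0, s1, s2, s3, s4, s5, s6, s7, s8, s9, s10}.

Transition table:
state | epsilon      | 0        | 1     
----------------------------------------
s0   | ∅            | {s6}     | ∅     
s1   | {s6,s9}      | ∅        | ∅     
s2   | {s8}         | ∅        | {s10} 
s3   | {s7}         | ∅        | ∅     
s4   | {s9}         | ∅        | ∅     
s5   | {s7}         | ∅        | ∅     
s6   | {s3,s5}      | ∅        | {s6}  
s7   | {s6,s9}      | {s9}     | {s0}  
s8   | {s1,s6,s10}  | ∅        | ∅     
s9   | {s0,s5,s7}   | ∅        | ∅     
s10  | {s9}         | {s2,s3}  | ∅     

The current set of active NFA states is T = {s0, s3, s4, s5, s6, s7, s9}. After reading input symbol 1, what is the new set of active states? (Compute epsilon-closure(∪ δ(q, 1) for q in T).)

s6 on 1 → {s6}.
s7 on 1 → {s0}.
No 1-transition from s0, s3, s4, s5, s9.
Union after reading 1: {s0, s6}.
Now take the epsilon-closure:
From s6 via epsilon: add s3, s5.
From s3 via epsilon: add s7.
From s7 via epsilon: add s9.
No new states can be added; the closed set is {s0, s3, s5, s6, s7, s9}.

{s0, s3, s5, s6, s7, s9}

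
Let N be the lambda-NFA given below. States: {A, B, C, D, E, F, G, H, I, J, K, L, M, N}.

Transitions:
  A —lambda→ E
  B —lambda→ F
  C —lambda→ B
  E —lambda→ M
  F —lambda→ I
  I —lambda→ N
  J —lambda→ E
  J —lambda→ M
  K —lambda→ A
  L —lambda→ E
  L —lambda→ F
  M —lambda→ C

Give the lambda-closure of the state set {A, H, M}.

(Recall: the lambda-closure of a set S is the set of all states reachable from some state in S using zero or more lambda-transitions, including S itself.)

{A, B, C, E, F, H, I, M, N}

Start with {A, H, M}.
From A via lambda: add E.
From M via lambda: add C.
From C via lambda: add B.
From B via lambda: add F.
From F via lambda: add I.
From I via lambda: add N.
No new states can be added; the closed set is {A, B, C, E, F, H, I, M, N}.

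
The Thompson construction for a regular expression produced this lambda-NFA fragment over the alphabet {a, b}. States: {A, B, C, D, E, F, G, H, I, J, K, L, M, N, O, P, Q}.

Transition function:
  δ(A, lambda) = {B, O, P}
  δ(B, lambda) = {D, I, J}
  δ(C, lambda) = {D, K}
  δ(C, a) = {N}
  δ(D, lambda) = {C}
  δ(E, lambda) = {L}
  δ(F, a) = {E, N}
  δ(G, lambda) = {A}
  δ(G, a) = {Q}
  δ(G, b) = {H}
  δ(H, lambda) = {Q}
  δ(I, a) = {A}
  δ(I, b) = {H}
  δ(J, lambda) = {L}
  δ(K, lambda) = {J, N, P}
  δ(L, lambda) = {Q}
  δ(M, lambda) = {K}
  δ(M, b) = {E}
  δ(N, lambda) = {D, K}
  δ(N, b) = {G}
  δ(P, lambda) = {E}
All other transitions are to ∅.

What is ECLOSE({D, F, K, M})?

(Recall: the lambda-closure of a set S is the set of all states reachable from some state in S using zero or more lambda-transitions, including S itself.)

{C, D, E, F, J, K, L, M, N, P, Q}

Start with {D, F, K, M}.
From D via lambda: add C.
From K via lambda: add J, N, P.
From J via lambda: add L.
From P via lambda: add E.
From L via lambda: add Q.
No new states can be added; the closed set is {C, D, E, F, J, K, L, M, N, P, Q}.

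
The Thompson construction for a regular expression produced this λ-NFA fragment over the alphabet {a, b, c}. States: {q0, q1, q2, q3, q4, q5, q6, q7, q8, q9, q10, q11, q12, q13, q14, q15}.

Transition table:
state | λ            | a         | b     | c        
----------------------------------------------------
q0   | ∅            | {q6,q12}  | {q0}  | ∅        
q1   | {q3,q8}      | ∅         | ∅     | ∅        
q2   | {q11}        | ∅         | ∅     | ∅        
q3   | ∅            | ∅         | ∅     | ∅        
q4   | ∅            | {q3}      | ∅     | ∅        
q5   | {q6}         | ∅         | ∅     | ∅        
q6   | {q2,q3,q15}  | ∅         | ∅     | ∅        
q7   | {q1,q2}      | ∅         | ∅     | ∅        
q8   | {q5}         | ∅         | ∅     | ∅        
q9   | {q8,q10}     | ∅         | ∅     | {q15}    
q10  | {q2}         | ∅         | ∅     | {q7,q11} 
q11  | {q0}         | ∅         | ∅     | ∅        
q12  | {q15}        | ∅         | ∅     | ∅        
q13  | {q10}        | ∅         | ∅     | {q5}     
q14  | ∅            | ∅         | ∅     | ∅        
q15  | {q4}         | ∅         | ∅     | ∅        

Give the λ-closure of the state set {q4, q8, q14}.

Start with {q4, q8, q14}.
From q8 via λ: add q5.
From q5 via λ: add q6.
From q6 via λ: add q2, q3, q15.
From q2 via λ: add q11.
From q11 via λ: add q0.
No new states can be added; the closed set is {q0, q2, q3, q4, q5, q6, q8, q11, q14, q15}.

{q0, q2, q3, q4, q5, q6, q8, q11, q14, q15}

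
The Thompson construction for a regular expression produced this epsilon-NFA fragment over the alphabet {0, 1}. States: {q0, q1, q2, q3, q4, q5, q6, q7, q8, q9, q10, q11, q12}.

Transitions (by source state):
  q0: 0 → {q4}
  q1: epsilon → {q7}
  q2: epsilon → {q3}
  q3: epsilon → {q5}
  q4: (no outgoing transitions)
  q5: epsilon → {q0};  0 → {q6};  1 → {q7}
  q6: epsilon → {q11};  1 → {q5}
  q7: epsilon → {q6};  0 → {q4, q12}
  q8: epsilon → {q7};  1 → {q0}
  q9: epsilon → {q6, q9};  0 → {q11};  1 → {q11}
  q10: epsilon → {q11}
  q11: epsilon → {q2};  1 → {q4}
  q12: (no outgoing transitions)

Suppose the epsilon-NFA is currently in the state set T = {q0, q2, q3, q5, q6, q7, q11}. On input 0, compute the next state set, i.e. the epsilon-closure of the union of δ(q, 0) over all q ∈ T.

{q0, q2, q3, q4, q5, q6, q11, q12}

q0 on 0 → {q4}.
q5 on 0 → {q6}.
q7 on 0 → {q4, q12}.
No 0-transition from q2, q3, q6, q11.
Union after reading 0: {q4, q6, q12}.
Now take the epsilon-closure:
From q6 via epsilon: add q11.
From q11 via epsilon: add q2.
From q2 via epsilon: add q3.
From q3 via epsilon: add q5.
From q5 via epsilon: add q0.
No new states can be added; the closed set is {q0, q2, q3, q4, q5, q6, q11, q12}.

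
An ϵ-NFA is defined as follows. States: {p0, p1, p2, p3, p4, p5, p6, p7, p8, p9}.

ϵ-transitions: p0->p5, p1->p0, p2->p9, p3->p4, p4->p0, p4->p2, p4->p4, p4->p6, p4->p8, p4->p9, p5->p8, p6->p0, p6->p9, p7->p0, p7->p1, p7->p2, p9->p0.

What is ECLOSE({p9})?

{p0, p5, p8, p9}

Start with {p9}.
From p9 via ϵ: add p0.
From p0 via ϵ: add p5.
From p5 via ϵ: add p8.
No new states can be added; the closed set is {p0, p5, p8, p9}.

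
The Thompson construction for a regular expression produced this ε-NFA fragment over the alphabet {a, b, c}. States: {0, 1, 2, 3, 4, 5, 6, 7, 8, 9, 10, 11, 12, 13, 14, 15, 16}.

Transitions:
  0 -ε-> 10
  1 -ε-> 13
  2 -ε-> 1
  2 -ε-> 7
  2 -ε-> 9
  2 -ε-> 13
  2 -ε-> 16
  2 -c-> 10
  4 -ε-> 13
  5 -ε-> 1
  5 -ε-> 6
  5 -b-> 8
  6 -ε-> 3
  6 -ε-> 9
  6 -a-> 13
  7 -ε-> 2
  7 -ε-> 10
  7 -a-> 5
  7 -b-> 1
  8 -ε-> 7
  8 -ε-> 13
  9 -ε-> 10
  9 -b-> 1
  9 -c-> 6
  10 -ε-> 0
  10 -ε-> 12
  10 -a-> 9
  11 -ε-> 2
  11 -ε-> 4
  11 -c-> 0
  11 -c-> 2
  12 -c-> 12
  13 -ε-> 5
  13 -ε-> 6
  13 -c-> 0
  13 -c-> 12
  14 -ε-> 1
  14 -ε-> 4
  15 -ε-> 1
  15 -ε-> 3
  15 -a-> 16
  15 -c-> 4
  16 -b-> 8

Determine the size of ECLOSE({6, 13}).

9

Start with {6, 13}.
From 6 via ε: add 3, 9.
From 13 via ε: add 5.
From 5 via ε: add 1.
From 9 via ε: add 10.
From 10 via ε: add 0, 12.
ε-closure = {0, 1, 3, 5, 6, 9, 10, 12, 13}, which has 9 states.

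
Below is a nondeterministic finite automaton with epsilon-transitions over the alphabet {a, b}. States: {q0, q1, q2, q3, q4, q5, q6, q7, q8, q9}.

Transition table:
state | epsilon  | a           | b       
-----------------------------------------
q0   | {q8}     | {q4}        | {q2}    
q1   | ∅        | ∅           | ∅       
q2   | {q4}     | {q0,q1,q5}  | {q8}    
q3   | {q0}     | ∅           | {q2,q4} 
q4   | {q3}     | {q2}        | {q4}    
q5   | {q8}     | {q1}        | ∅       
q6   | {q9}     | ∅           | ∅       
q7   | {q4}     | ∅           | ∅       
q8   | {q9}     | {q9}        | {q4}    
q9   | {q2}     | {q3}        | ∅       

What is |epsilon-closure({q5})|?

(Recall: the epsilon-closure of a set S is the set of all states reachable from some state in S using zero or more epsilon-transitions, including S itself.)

Start with {q5}.
From q5 via epsilon: add q8.
From q8 via epsilon: add q9.
From q9 via epsilon: add q2.
From q2 via epsilon: add q4.
From q4 via epsilon: add q3.
From q3 via epsilon: add q0.
epsilon-closure = {q0, q2, q3, q4, q5, q8, q9}, which has 7 states.

7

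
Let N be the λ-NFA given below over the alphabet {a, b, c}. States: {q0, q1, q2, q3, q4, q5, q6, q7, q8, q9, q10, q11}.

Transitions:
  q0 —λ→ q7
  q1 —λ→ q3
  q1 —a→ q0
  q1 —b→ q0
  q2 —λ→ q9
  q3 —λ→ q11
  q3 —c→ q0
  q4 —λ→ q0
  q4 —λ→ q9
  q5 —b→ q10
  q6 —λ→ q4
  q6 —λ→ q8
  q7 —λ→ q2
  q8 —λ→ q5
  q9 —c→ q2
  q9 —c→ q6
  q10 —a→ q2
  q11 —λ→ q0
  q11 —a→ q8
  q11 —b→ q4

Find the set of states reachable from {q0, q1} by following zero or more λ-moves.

{q0, q1, q2, q3, q7, q9, q11}

Start with {q0, q1}.
From q0 via λ: add q7.
From q1 via λ: add q3.
From q3 via λ: add q11.
From q7 via λ: add q2.
From q2 via λ: add q9.
No new states can be added; the closed set is {q0, q1, q2, q3, q7, q9, q11}.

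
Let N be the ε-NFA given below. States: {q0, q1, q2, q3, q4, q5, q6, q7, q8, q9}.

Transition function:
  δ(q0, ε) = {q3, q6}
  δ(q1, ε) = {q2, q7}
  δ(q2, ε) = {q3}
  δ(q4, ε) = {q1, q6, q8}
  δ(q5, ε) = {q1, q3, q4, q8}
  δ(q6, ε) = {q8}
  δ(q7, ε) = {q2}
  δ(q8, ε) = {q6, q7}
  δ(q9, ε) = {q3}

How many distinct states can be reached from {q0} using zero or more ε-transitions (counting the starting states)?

6

Start with {q0}.
From q0 via ε: add q3, q6.
From q6 via ε: add q8.
From q8 via ε: add q7.
From q7 via ε: add q2.
ε-closure = {q0, q2, q3, q6, q7, q8}, which has 6 states.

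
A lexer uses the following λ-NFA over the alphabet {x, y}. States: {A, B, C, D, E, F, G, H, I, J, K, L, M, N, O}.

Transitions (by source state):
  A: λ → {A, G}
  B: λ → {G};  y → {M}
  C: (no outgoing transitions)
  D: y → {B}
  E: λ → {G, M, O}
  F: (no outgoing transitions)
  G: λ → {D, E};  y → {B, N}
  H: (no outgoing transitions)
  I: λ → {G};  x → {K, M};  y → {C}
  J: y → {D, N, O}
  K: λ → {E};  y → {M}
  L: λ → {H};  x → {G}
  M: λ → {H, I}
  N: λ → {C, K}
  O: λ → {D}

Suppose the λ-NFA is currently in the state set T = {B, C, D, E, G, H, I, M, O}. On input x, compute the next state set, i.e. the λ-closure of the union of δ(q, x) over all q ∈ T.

{D, E, G, H, I, K, M, O}

I on x → {K, M}.
No x-transition from B, C, D, E, G, H, M, O.
Union after reading x: {K, M}.
Now take the λ-closure:
From K via λ: add E.
From M via λ: add H, I.
From E via λ: add G, O.
From G via λ: add D.
No new states can be added; the closed set is {D, E, G, H, I, K, M, O}.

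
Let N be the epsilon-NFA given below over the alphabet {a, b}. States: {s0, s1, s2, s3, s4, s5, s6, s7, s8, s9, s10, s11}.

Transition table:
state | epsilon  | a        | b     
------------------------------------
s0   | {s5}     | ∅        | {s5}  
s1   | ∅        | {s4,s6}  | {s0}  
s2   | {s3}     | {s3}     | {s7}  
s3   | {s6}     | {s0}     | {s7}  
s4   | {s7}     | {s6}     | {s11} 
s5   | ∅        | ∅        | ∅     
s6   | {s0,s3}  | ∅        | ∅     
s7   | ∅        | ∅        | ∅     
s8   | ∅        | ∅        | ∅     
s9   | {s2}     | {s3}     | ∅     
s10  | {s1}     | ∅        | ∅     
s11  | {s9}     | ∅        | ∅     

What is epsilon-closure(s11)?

{s0, s2, s3, s5, s6, s9, s11}

Start with {s11}.
From s11 via epsilon: add s9.
From s9 via epsilon: add s2.
From s2 via epsilon: add s3.
From s3 via epsilon: add s6.
From s6 via epsilon: add s0.
From s0 via epsilon: add s5.
No new states can be added; the closed set is {s0, s2, s3, s5, s6, s9, s11}.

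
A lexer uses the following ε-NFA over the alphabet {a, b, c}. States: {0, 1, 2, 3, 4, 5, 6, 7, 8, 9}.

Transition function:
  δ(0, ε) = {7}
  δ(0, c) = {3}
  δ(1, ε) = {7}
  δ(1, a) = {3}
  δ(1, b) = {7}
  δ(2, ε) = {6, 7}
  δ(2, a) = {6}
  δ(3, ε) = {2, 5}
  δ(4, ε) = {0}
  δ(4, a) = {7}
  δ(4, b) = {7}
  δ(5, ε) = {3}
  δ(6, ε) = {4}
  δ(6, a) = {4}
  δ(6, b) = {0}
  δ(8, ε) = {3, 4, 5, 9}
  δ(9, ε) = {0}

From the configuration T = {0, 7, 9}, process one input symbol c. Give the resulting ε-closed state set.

0 on c → {3}.
No c-transition from 7, 9.
Union after reading c: {3}.
Now take the ε-closure:
From 3 via ε: add 2, 5.
From 2 via ε: add 6, 7.
From 6 via ε: add 4.
From 4 via ε: add 0.
No new states can be added; the closed set is {0, 2, 3, 4, 5, 6, 7}.

{0, 2, 3, 4, 5, 6, 7}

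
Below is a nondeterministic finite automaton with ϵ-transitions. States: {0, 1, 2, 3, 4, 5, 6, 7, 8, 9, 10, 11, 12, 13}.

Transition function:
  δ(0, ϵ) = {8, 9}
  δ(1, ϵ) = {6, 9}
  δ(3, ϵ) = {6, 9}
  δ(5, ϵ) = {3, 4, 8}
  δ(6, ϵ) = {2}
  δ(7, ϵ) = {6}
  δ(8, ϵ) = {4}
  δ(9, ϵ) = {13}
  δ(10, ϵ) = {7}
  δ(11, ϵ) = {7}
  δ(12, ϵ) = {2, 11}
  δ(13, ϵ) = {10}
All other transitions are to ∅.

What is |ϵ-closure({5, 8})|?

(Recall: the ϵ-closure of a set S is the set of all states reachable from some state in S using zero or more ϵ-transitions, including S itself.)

10

Start with {5, 8}.
From 5 via ϵ: add 3, 4.
From 3 via ϵ: add 6, 9.
From 6 via ϵ: add 2.
From 9 via ϵ: add 13.
From 13 via ϵ: add 10.
From 10 via ϵ: add 7.
ϵ-closure = {2, 3, 4, 5, 6, 7, 8, 9, 10, 13}, which has 10 states.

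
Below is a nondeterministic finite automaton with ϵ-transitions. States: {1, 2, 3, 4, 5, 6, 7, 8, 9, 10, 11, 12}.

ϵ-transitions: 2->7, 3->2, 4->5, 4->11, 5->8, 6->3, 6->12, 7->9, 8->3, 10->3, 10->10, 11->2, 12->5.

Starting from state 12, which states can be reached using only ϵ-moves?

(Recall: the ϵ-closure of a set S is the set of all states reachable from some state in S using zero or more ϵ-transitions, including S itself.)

{2, 3, 5, 7, 8, 9, 12}

Start with {12}.
From 12 via ϵ: add 5.
From 5 via ϵ: add 8.
From 8 via ϵ: add 3.
From 3 via ϵ: add 2.
From 2 via ϵ: add 7.
From 7 via ϵ: add 9.
No new states can be added; the closed set is {2, 3, 5, 7, 8, 9, 12}.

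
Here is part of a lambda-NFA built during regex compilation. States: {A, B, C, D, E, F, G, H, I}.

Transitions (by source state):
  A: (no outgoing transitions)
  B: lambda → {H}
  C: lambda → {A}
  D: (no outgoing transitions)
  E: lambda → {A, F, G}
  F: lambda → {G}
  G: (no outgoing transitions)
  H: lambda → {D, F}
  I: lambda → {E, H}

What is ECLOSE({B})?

Start with {B}.
From B via lambda: add H.
From H via lambda: add D, F.
From F via lambda: add G.
No new states can be added; the closed set is {B, D, F, G, H}.

{B, D, F, G, H}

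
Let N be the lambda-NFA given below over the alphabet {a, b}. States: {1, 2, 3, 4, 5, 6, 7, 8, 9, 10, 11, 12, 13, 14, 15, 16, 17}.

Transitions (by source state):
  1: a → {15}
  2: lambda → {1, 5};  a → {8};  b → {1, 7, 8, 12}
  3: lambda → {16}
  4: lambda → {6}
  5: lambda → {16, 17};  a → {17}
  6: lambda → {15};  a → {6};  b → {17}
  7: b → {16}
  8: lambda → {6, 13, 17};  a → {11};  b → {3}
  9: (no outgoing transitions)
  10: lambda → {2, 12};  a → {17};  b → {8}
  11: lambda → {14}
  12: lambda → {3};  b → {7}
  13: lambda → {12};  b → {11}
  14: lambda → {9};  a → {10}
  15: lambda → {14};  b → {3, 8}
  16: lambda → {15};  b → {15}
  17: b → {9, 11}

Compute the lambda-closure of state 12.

{3, 9, 12, 14, 15, 16}

Start with {12}.
From 12 via lambda: add 3.
From 3 via lambda: add 16.
From 16 via lambda: add 15.
From 15 via lambda: add 14.
From 14 via lambda: add 9.
No new states can be added; the closed set is {3, 9, 12, 14, 15, 16}.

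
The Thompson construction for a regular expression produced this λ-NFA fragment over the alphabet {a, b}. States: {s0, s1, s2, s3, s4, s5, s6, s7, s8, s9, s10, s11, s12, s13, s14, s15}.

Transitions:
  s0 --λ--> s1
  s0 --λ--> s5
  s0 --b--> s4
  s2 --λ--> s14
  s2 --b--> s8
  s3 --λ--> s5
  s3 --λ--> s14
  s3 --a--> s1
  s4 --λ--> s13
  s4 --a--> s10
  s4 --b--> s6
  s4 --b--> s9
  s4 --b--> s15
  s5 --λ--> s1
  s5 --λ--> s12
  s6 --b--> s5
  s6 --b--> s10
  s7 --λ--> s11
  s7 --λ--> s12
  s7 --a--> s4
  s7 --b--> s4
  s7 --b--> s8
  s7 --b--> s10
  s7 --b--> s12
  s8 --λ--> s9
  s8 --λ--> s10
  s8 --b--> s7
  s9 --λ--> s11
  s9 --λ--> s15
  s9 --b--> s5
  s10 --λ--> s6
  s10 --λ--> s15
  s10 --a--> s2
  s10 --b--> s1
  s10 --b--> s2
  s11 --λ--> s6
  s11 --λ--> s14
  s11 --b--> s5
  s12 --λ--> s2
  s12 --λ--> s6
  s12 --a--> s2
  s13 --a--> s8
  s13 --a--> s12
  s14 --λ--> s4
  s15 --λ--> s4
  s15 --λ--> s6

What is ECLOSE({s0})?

Start with {s0}.
From s0 via λ: add s1, s5.
From s5 via λ: add s12.
From s12 via λ: add s2, s6.
From s2 via λ: add s14.
From s14 via λ: add s4.
From s4 via λ: add s13.
No new states can be added; the closed set is {s0, s1, s2, s4, s5, s6, s12, s13, s14}.

{s0, s1, s2, s4, s5, s6, s12, s13, s14}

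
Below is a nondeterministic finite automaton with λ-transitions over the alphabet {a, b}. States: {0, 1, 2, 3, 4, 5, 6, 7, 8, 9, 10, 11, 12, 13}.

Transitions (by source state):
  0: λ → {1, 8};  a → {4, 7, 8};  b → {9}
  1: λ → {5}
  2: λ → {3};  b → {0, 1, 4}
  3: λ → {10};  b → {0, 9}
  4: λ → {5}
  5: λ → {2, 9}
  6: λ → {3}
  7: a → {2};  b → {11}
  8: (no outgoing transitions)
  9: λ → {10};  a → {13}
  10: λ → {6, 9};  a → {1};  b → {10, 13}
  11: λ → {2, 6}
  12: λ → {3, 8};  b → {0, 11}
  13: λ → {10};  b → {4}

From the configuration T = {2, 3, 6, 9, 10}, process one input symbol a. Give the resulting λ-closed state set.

9 on a → {13}.
10 on a → {1}.
No a-transition from 2, 3, 6.
Union after reading a: {1, 13}.
Now take the λ-closure:
From 1 via λ: add 5.
From 13 via λ: add 10.
From 5 via λ: add 2, 9.
From 10 via λ: add 6.
From 2 via λ: add 3.
No new states can be added; the closed set is {1, 2, 3, 5, 6, 9, 10, 13}.

{1, 2, 3, 5, 6, 9, 10, 13}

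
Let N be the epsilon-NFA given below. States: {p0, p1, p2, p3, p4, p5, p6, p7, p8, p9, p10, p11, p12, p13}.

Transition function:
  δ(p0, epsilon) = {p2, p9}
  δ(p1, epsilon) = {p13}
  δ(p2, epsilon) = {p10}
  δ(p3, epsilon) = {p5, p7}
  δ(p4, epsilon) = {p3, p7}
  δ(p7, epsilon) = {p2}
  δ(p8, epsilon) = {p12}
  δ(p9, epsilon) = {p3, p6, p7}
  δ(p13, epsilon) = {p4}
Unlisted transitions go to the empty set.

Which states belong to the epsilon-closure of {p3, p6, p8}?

Start with {p3, p6, p8}.
From p3 via epsilon: add p5, p7.
From p8 via epsilon: add p12.
From p7 via epsilon: add p2.
From p2 via epsilon: add p10.
No new states can be added; the closed set is {p2, p3, p5, p6, p7, p8, p10, p12}.

{p2, p3, p5, p6, p7, p8, p10, p12}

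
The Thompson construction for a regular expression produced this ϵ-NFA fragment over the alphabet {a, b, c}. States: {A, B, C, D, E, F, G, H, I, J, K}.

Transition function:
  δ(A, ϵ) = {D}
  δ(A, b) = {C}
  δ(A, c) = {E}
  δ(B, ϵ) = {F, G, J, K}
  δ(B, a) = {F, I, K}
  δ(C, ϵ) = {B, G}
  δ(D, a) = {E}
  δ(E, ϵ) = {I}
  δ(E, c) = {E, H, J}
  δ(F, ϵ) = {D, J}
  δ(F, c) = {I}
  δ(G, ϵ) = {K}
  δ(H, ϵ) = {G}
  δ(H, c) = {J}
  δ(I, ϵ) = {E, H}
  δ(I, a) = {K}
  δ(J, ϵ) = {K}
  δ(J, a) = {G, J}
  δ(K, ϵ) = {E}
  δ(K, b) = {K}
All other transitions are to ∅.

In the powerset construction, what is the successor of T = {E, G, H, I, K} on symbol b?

{E, G, H, I, K}

K on b → {K}.
No b-transition from E, G, H, I.
Union after reading b: {K}.
Now take the ϵ-closure:
From K via ϵ: add E.
From E via ϵ: add I.
From I via ϵ: add H.
From H via ϵ: add G.
No new states can be added; the closed set is {E, G, H, I, K}.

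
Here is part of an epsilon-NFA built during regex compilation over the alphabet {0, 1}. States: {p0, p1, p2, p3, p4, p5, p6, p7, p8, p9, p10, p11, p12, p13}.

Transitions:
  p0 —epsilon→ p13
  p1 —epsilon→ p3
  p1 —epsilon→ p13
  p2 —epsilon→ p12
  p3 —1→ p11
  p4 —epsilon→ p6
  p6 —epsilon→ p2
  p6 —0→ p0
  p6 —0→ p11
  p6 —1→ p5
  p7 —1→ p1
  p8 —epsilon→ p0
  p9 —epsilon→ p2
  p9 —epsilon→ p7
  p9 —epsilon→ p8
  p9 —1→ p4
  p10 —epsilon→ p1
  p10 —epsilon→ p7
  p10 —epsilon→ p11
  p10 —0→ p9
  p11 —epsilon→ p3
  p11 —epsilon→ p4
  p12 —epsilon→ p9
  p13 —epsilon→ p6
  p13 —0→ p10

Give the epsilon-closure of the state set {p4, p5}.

{p0, p2, p4, p5, p6, p7, p8, p9, p12, p13}

Start with {p4, p5}.
From p4 via epsilon: add p6.
From p6 via epsilon: add p2.
From p2 via epsilon: add p12.
From p12 via epsilon: add p9.
From p9 via epsilon: add p7, p8.
From p8 via epsilon: add p0.
From p0 via epsilon: add p13.
No new states can be added; the closed set is {p0, p2, p4, p5, p6, p7, p8, p9, p12, p13}.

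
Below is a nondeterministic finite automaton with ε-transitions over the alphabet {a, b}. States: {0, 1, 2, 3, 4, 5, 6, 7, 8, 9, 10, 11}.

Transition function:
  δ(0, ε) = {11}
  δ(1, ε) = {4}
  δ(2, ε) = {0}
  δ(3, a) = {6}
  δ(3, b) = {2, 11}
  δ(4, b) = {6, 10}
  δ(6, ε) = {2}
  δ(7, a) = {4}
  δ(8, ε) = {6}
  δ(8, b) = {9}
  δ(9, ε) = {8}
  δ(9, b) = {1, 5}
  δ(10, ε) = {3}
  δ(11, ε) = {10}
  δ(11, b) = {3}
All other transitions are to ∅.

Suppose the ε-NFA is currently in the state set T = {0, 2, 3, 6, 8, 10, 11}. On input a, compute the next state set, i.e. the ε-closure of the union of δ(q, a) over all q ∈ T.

3 on a → {6}.
No a-transition from 0, 2, 6, 8, 10, 11.
Union after reading a: {6}.
Now take the ε-closure:
From 6 via ε: add 2.
From 2 via ε: add 0.
From 0 via ε: add 11.
From 11 via ε: add 10.
From 10 via ε: add 3.
No new states can be added; the closed set is {0, 2, 3, 6, 10, 11}.

{0, 2, 3, 6, 10, 11}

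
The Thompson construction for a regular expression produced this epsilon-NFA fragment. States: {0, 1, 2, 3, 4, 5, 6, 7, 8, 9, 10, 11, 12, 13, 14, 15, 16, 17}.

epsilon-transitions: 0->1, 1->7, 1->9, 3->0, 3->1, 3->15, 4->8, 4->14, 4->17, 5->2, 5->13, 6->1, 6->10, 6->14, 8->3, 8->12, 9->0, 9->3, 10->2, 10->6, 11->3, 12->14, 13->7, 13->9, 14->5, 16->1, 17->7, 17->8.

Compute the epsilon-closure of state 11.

Start with {11}.
From 11 via epsilon: add 3.
From 3 via epsilon: add 0, 1, 15.
From 1 via epsilon: add 7, 9.
No new states can be added; the closed set is {0, 1, 3, 7, 9, 11, 15}.

{0, 1, 3, 7, 9, 11, 15}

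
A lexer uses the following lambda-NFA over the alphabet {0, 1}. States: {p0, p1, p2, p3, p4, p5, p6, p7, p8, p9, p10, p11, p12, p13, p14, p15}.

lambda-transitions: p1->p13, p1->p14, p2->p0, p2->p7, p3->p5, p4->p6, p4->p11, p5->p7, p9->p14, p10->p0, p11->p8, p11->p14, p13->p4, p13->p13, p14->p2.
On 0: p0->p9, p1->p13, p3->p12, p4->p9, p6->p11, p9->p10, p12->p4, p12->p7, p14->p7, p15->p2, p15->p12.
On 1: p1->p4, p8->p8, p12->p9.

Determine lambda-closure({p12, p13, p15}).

{p0, p2, p4, p6, p7, p8, p11, p12, p13, p14, p15}

Start with {p12, p13, p15}.
From p13 via lambda: add p4.
From p4 via lambda: add p6, p11.
From p11 via lambda: add p8, p14.
From p14 via lambda: add p2.
From p2 via lambda: add p0, p7.
No new states can be added; the closed set is {p0, p2, p4, p6, p7, p8, p11, p12, p13, p14, p15}.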